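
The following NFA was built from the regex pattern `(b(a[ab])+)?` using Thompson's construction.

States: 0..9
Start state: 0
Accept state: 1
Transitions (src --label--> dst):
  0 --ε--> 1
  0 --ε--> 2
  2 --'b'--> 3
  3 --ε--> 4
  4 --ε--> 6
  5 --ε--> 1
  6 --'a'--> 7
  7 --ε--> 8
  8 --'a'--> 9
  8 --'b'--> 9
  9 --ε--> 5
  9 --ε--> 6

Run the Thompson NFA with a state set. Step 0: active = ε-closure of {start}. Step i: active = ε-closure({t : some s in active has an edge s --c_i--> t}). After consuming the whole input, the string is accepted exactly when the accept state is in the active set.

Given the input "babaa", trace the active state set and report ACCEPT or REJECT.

Answer: ACCEPT

Steps:
S₀ = ε-closure({0}) = {0,1,2}
'b' @ 1: {3,4,6}
'a' @ 2: {7,8}
'b' @ 3: {1,5,6,9}  (accept∈set)
'a' @ 4: {7,8}
'a' @ 5: {1,5,6,9}  (accept∈set)
after full input: {1,5,6,9}  (accept=1 in)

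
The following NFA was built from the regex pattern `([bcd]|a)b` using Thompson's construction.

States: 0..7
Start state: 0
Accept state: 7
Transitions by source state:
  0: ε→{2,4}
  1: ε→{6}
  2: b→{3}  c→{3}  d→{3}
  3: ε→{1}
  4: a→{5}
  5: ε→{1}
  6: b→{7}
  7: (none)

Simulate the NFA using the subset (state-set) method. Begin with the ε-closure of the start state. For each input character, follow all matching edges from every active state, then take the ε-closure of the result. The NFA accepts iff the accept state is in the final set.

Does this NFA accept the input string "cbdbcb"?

start: ε-closure({0}) = {0,2,4}
'c' @ 1: {1,3,6}
'b' @ 2: {7}  (accept∈set)
'd' @ 3: {}  — no active states
rest 'bcb' ignored (set empty)
final: {}; accept 7 not in set

Answer: REJECT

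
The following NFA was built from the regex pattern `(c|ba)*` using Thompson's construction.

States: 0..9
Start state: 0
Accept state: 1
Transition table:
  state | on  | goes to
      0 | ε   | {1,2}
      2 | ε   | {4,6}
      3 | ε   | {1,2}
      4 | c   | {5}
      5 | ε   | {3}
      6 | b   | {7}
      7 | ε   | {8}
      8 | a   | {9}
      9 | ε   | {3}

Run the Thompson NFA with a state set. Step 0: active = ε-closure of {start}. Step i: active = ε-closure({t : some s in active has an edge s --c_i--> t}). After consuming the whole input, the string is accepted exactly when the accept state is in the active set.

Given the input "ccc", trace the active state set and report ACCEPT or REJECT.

S₀ = ε-closure({0}) = {0,1,2,4,6}
'c' @ 1: {1,2,3,4,5,6}  [accepting]
'c' @ 2: {1,2,3,4,5,6}  [accepting]
'c' @ 3: {1,2,3,4,5,6}  [accepting]
after full input: {1,2,3,4,5,6}  (accept=1 in)

Answer: ACCEPT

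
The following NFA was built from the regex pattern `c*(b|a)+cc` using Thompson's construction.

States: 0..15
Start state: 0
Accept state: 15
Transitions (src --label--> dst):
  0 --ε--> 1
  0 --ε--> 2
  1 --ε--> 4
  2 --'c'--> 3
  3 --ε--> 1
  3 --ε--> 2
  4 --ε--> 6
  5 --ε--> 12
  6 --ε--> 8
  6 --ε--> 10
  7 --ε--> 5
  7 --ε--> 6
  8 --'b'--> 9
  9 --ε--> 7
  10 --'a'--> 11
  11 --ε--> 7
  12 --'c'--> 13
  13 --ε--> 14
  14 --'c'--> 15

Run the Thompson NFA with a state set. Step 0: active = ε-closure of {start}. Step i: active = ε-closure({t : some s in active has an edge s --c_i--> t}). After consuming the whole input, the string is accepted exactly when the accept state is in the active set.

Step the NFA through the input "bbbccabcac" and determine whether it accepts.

initial (ε-close {0}): {0,1,2,4,6,8,10}
'b' @ 1: {5,6,7,8,9,10,12}
'b' @ 2: {5,6,7,8,9,10,12}
'b' @ 3: {5,6,7,8,9,10,12}
'c' @ 4: {13,14}
'c' @ 5: {15}  ✓accept
'a' @ 6: {}  — state set empty
rest 'bcac' ignored (set empty)
final: {}; accept 15 not in set

Answer: REJECT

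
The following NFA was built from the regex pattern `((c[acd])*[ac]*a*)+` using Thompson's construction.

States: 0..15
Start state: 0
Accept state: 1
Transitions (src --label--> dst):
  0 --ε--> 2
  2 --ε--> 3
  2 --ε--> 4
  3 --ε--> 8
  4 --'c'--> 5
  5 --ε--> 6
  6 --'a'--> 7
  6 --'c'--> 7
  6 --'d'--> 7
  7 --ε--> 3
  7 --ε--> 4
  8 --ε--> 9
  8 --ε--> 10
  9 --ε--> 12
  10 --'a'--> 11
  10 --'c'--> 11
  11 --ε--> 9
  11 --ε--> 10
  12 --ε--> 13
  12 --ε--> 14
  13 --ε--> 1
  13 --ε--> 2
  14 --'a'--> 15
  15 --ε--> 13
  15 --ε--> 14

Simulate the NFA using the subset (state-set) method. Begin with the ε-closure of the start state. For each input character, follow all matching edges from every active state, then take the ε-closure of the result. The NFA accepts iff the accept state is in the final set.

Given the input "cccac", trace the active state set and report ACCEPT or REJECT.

start: ε-closure({0}) = {0,1,2,3,4,8,9,10,12,13,14}
'c' @ 1: {1,2,3,4,5,6,8,9,10,11,12,13,14}  (accept∈set)
'c' @ 2: {1,2,3,4,5,6,7,8,9,10,11,12,13,14}  (accept∈set)
'c' @ 3: {1,2,3,4,5,6,7,8,9,10,11,12,13,14}  (accept∈set)
'a' @ 4: {1,2,3,4,7,8,9,10,11,12,13,14,15}  (accept∈set)
'c' @ 5: {1,2,3,4,5,6,8,9,10,11,12,13,14}  (accept∈set)
end set {1,2,3,4,5,6,8,9,10,11,12,13,14} — state 1 in

Answer: ACCEPT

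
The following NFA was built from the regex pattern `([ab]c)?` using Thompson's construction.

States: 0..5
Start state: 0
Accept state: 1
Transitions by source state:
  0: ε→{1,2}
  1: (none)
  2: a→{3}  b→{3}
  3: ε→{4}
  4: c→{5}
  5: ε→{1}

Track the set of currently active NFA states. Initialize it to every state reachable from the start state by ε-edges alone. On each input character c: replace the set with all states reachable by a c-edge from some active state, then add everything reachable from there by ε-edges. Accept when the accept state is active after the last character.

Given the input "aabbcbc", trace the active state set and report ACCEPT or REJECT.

Answer: REJECT

Derivation:
initial (ε-close {0}): {0,1,2}
'a' @ 1: {3,4}
'a' @ 2: {}  — state set empty
rest 'bbcbc' ignored (set empty)
after full input: {}  (accept=1 not in)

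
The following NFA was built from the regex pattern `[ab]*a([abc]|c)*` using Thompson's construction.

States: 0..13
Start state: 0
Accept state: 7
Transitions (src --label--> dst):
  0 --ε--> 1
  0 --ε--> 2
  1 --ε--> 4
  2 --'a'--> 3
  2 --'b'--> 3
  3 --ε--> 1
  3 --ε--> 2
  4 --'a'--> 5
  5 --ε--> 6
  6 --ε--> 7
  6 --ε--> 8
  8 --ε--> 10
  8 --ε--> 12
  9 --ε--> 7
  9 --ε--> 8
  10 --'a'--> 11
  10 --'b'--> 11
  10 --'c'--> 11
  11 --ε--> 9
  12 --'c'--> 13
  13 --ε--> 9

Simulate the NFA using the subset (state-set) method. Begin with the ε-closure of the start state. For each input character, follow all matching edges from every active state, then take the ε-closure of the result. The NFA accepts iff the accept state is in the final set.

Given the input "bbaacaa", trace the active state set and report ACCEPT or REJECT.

initial (ε-close {0}): {0,1,2,4}
'b' @ 1: {1,2,3,4}
'b' @ 2: {1,2,3,4}
'a' @ 3: {1,2,3,4,5,6,7,8,10,12}  ✓accept
'a' @ 4: {1,2,3,4,5,6,7,8,9,10,11,12}  ✓accept
'c' @ 5: {7,8,9,10,11,12,13}  ✓accept
'a' @ 6: {7,8,9,10,11,12}  ✓accept
'a' @ 7: {7,8,9,10,11,12}  ✓accept
end set {7,8,9,10,11,12} — state 7 in

Answer: ACCEPT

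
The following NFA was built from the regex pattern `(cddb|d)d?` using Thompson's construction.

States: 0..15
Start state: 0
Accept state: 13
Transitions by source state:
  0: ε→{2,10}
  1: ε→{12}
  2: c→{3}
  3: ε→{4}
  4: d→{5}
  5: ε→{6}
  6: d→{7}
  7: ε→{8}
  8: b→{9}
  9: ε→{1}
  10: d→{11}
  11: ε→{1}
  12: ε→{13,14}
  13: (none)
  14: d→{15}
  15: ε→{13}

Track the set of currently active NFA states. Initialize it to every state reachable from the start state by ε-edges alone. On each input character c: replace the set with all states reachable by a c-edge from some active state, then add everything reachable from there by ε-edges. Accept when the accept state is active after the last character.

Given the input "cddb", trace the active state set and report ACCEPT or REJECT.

start: ε-closure({0}) = {0,2,10}
'c' @ 1: {3,4}
'd' @ 2: {5,6}
'd' @ 3: {7,8}
'b' @ 4: {1,9,12,13,14}  (accept∈set)
end set {1,9,12,13,14} — state 13 in

Answer: ACCEPT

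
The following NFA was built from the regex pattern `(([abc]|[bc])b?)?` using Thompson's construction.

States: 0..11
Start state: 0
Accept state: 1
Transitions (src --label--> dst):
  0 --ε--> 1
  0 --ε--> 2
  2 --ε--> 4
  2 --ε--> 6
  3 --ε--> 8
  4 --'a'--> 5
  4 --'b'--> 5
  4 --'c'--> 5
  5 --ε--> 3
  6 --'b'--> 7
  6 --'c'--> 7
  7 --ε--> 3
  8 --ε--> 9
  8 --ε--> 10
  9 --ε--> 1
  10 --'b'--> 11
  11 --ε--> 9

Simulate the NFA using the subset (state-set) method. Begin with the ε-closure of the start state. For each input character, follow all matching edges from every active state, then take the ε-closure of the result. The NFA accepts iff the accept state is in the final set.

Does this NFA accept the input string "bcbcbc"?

start: ε-closure({0}) = {0,1,2,4,6}
'b' @ 1: {1,3,5,7,8,9,10}  (accept∈set)
'c' @ 2: {}  — no active states
rest 'bcbc' ignored (set empty)
final: {}; accept 1 not in set

Answer: REJECT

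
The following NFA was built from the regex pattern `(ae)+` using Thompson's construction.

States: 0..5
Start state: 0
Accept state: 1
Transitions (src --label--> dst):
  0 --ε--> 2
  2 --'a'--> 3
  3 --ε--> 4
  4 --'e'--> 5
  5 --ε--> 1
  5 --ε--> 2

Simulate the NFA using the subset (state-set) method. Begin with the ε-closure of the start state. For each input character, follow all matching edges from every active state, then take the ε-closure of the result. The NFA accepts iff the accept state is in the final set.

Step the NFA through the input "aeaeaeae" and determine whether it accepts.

Answer: ACCEPT

Derivation:
S₀ = ε-closure({0}) = {0,2}
'a' @ 1: {3,4}
'e' @ 2: {1,2,5}  (accept∈set)
'a' @ 3: {3,4}
'e' @ 4: {1,2,5}  (accept∈set)
'a' @ 5: {3,4}
'e' @ 6: {1,2,5}  (accept∈set)
'a' @ 7: {3,4}
'e' @ 8: {1,2,5}  (accept∈set)
final: {1,2,5}; accept 1 in set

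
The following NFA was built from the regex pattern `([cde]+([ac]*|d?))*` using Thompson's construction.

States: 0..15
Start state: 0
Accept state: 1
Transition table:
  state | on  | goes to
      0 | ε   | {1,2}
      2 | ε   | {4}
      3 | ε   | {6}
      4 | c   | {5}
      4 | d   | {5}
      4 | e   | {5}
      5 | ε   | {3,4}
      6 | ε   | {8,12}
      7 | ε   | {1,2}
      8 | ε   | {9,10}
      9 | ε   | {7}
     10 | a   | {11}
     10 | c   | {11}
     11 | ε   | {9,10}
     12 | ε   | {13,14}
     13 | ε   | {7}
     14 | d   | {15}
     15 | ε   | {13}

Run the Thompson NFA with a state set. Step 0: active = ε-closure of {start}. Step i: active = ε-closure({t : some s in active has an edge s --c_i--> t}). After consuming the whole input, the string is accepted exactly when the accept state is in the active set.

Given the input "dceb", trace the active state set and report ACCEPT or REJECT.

Answer: REJECT

Trace:
start: ε-closure({0}) = {0,1,2,4}
'd' @ 1: {1,2,3,4,5,6,7,8,9,10,12,13,14}  ✓accept
'c' @ 2: {1,2,3,4,5,6,7,8,9,10,11,12,13,14}  ✓accept
'e' @ 3: {1,2,3,4,5,6,7,8,9,10,12,13,14}  ✓accept
'b' @ 4: {}  — state set empty
final: {}; accept 1 not in set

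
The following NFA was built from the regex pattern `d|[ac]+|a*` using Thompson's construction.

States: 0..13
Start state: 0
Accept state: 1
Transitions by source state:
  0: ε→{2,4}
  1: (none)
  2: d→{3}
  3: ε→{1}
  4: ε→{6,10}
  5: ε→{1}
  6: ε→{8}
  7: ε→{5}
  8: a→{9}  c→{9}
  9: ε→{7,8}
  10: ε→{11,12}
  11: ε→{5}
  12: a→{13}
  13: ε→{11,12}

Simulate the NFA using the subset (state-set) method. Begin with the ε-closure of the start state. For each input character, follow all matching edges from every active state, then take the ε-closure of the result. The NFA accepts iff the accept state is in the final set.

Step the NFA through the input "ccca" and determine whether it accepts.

Answer: ACCEPT

Steps:
S₀ = ε-closure({0}) = {0,1,2,4,5,6,8,10,11,12}
'c' @ 1: {1,5,7,8,9}  (accept∈set)
'c' @ 2: {1,5,7,8,9}  (accept∈set)
'c' @ 3: {1,5,7,8,9}  (accept∈set)
'a' @ 4: {1,5,7,8,9}  (accept∈set)
after full input: {1,5,7,8,9}  (accept=1 in)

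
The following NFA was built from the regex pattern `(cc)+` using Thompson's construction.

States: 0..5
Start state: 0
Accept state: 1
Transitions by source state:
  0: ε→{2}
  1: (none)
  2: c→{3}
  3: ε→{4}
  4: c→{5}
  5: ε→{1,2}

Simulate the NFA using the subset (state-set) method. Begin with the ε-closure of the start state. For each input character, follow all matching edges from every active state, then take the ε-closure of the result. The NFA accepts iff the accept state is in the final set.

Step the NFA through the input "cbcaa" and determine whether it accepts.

Answer: REJECT

Trace:
initial (ε-close {0}): {0,2}
'c' @ 1: {3,4}
'b' @ 2: {}  — state set empty
rest 'caa' ignored (set empty)
after full input: {}  (accept=1 not in)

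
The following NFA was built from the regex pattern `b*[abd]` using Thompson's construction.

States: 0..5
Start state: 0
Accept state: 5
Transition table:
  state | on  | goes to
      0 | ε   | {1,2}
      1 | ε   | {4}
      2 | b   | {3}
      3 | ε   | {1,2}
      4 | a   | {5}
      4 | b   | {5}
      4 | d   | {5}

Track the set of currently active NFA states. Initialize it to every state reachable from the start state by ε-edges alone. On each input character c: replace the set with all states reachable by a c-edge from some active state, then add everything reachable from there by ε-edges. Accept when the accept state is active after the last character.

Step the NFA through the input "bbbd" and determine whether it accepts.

initial (ε-close {0}): {0,1,2,4}
'b' @ 1: {1,2,3,4,5}  (accept∈set)
'b' @ 2: {1,2,3,4,5}  (accept∈set)
'b' @ 3: {1,2,3,4,5}  (accept∈set)
'd' @ 4: {5}  (accept∈set)
end set {5} — state 5 in

Answer: ACCEPT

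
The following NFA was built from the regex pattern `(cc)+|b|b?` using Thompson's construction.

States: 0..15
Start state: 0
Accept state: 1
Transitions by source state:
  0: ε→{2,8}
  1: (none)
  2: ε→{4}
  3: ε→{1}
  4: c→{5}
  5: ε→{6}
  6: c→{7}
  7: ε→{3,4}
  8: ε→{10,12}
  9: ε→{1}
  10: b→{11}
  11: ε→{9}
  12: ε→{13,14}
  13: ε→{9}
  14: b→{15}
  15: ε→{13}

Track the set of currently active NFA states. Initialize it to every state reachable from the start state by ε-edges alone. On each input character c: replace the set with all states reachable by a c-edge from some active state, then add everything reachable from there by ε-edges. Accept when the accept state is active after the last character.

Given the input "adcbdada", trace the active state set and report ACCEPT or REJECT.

Answer: REJECT

Derivation:
start: ε-closure({0}) = {0,1,2,4,8,9,10,12,13,14}
'a' @ 1: {}  — state set empty
rest 'dcbdada' ignored (set empty)
end set {} — state 1 not in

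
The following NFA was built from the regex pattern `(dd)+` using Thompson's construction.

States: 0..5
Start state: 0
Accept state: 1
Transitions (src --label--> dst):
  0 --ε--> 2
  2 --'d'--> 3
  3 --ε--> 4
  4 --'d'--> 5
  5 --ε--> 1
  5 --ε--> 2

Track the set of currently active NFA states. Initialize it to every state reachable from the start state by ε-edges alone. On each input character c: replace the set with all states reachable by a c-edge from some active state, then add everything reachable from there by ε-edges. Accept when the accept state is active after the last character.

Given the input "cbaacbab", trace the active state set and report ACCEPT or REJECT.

Answer: REJECT

Trace:
initial (ε-close {0}): {0,2}
'c' @ 1: {}  — state set empty
rest 'baacbab' ignored (set empty)
after full input: {}  (accept=1 not in)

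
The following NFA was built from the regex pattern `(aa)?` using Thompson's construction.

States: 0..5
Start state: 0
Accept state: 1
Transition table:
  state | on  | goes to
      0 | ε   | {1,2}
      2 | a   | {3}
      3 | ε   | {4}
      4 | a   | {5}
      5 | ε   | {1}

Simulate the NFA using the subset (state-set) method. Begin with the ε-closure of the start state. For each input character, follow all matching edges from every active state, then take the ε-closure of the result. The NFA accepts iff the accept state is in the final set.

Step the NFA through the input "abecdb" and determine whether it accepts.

Answer: REJECT

Trace:
initial (ε-close {0}): {0,1,2}
'a' @ 1: {3,4}
'b' @ 2: {}  — no active states
rest 'ecdb' ignored (set empty)
final: {}; accept 1 not in set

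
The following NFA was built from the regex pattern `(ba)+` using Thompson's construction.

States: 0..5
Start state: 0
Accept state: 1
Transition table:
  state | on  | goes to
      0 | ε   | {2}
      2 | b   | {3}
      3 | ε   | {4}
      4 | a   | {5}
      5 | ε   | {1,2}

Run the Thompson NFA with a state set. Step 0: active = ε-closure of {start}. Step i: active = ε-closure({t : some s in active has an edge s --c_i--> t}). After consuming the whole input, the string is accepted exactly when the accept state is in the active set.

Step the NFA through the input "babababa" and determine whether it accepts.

Answer: ACCEPT

Trace:
initial (ε-close {0}): {0,2}
'b' @ 1: {3,4}
'a' @ 2: {1,2,5}  ✓accept
'b' @ 3: {3,4}
'a' @ 4: {1,2,5}  ✓accept
'b' @ 5: {3,4}
'a' @ 6: {1,2,5}  ✓accept
'b' @ 7: {3,4}
'a' @ 8: {1,2,5}  ✓accept
after full input: {1,2,5}  (accept=1 in)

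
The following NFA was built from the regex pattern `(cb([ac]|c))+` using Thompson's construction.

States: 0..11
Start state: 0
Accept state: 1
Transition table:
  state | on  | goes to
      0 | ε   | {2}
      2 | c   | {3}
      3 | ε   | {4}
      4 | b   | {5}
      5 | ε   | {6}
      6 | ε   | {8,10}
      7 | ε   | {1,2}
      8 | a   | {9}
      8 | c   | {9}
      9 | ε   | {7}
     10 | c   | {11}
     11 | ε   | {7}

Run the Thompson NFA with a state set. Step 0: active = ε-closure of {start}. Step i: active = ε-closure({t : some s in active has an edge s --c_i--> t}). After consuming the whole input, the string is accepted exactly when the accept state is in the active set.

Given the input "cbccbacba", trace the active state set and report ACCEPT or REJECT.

initial (ε-close {0}): {0,2}
'c' @ 1: {3,4}
'b' @ 2: {5,6,8,10}
'c' @ 3: {1,2,7,9,11}  (accept∈set)
'c' @ 4: {3,4}
'b' @ 5: {5,6,8,10}
'a' @ 6: {1,2,7,9}  (accept∈set)
'c' @ 7: {3,4}
'b' @ 8: {5,6,8,10}
'a' @ 9: {1,2,7,9}  (accept∈set)
end set {1,2,7,9} — state 1 in

Answer: ACCEPT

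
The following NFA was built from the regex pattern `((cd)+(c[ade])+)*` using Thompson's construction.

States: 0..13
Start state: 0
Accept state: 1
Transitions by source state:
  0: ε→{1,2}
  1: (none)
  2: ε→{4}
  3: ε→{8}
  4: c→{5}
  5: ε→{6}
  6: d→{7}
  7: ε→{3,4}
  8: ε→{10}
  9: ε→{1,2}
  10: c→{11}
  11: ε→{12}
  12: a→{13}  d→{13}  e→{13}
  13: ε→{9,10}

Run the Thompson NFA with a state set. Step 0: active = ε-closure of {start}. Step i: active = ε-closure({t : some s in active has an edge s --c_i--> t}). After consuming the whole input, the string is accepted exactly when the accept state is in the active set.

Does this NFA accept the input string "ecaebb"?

S₀ = ε-closure({0}) = {0,1,2,4}
'e' @ 1: {}  — dead — no transitions
rest 'caebb' ignored (set empty)
after full input: {}  (accept=1 not in)

Answer: REJECT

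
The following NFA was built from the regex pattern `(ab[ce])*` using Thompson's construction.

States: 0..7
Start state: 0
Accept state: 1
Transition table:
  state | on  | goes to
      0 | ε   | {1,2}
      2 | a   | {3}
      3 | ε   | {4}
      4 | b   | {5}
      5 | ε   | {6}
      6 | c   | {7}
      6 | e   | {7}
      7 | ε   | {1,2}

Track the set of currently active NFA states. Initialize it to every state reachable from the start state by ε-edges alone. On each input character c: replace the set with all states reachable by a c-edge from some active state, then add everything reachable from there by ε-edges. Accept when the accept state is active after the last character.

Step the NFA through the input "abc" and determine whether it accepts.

Answer: ACCEPT

Trace:
initial (ε-close {0}): {0,1,2}
'a' @ 1: {3,4}
'b' @ 2: {5,6}
'c' @ 3: {1,2,7}  ✓accept
end set {1,2,7} — state 1 in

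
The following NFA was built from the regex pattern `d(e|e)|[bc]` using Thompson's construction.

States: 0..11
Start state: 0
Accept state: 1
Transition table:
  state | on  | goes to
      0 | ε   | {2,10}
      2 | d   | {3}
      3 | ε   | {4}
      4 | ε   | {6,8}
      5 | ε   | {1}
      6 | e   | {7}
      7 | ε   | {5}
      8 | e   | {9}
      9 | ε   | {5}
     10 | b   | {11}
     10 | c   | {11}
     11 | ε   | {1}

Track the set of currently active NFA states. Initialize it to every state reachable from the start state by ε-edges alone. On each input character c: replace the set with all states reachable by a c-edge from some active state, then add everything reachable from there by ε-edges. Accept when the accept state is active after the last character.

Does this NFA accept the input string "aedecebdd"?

S₀ = ε-closure({0}) = {0,2,10}
'a' @ 1: {}  — state set empty
rest 'edecebdd' ignored (set empty)
after full input: {}  (accept=1 not in)

Answer: REJECT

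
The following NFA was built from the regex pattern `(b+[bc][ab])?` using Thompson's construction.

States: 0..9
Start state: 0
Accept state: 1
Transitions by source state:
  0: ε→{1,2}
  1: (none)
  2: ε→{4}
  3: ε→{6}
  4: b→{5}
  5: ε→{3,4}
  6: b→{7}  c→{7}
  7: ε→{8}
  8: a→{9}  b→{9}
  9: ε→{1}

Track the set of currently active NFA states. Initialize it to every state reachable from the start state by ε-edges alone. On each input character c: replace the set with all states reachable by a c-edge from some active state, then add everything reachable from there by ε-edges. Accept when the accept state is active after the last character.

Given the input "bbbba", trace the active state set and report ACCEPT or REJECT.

initial (ε-close {0}): {0,1,2,4}
'b' @ 1: {3,4,5,6}
'b' @ 2: {3,4,5,6,7,8}
'b' @ 3: {1,3,4,5,6,7,8,9}  ✓accept
'b' @ 4: {1,3,4,5,6,7,8,9}  ✓accept
'a' @ 5: {1,9}  ✓accept
end set {1,9} — state 1 in

Answer: ACCEPT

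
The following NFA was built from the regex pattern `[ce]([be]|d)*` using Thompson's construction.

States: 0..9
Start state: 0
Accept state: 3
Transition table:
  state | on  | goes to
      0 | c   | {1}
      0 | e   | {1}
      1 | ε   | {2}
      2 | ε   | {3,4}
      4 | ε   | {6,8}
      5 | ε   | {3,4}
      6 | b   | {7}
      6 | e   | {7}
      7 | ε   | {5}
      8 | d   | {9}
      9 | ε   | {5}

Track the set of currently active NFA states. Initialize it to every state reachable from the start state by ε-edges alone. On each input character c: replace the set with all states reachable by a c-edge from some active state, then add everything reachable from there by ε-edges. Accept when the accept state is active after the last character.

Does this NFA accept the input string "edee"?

Answer: ACCEPT

Steps:
initial (ε-close {0}): {0}
'e' @ 1: {1,2,3,4,6,8}  [accepting]
'd' @ 2: {3,4,5,6,8,9}  [accepting]
'e' @ 3: {3,4,5,6,7,8}  [accepting]
'e' @ 4: {3,4,5,6,7,8}  [accepting]
end set {3,4,5,6,7,8} — state 3 in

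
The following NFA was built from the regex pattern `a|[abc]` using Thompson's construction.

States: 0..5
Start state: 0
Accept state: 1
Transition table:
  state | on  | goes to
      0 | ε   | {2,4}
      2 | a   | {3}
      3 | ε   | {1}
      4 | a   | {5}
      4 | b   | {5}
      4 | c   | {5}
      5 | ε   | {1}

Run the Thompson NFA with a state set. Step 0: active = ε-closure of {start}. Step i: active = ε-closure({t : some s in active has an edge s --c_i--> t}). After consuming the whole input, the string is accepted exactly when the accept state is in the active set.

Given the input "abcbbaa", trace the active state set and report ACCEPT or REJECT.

start: ε-closure({0}) = {0,2,4}
'a' @ 1: {1,3,5}  ✓accept
'b' @ 2: {}  — no active states
rest 'cbbaa' ignored (set empty)
final: {}; accept 1 not in set

Answer: REJECT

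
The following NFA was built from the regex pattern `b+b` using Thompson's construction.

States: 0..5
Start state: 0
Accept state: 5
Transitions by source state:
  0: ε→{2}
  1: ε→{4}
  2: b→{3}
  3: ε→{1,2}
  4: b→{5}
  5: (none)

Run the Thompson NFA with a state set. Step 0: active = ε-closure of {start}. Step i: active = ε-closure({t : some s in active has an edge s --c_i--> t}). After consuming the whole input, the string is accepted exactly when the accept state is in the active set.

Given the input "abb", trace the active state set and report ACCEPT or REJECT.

initial (ε-close {0}): {0,2}
'a' @ 1: {}  — dead — no transitions
rest 'bb' ignored (set empty)
after full input: {}  (accept=5 not in)

Answer: REJECT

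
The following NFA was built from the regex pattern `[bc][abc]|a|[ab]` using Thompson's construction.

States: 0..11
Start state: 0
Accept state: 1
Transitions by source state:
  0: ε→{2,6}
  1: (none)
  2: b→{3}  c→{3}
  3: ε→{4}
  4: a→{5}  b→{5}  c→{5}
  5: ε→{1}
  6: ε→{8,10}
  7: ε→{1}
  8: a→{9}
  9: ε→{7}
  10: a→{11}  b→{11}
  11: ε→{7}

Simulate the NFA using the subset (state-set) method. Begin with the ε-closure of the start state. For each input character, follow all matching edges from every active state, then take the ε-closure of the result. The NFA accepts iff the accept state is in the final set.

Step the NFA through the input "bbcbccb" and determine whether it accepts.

Answer: REJECT

Steps:
initial (ε-close {0}): {0,2,6,8,10}
'b' @ 1: {1,3,4,7,11}  (accept∈set)
'b' @ 2: {1,5}  (accept∈set)
'c' @ 3: {}  — state set empty
rest 'bccb' ignored (set empty)
end set {} — state 1 not in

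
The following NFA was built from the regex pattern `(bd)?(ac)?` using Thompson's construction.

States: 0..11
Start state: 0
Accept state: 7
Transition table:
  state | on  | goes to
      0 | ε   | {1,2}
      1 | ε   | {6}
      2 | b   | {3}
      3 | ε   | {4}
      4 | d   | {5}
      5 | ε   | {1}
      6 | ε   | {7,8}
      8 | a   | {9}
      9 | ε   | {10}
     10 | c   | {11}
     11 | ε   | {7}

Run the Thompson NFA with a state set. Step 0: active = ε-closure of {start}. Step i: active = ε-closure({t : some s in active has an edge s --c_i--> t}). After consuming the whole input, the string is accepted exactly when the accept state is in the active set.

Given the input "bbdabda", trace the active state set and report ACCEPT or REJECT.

Answer: REJECT

Steps:
initial (ε-close {0}): {0,1,2,6,7,8}
'b' @ 1: {3,4}
'b' @ 2: {}  — state set empty
rest 'dabda' ignored (set empty)
after full input: {}  (accept=7 not in)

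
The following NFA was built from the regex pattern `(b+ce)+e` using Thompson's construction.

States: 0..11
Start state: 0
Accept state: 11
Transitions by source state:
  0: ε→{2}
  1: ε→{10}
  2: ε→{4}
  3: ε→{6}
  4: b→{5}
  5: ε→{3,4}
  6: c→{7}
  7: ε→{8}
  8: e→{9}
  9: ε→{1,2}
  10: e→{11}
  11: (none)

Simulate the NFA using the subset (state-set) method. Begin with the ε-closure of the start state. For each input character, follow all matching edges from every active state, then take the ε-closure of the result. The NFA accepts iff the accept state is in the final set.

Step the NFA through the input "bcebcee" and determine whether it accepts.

start: ε-closure({0}) = {0,2,4}
'b' @ 1: {3,4,5,6}
'c' @ 2: {7,8}
'e' @ 3: {1,2,4,9,10}
'b' @ 4: {3,4,5,6}
'c' @ 5: {7,8}
'e' @ 6: {1,2,4,9,10}
'e' @ 7: {11}  ✓accept
after full input: {11}  (accept=11 in)

Answer: ACCEPT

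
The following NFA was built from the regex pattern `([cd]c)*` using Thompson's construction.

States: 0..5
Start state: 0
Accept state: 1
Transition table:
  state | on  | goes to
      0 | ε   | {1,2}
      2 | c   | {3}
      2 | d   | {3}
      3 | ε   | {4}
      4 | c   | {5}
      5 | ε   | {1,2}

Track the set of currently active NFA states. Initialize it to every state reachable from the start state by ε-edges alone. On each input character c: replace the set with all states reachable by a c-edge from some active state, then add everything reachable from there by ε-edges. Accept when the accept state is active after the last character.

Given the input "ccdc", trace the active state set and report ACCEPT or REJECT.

initial (ε-close {0}): {0,1,2}
'c' @ 1: {3,4}
'c' @ 2: {1,2,5}  [accepting]
'd' @ 3: {3,4}
'c' @ 4: {1,2,5}  [accepting]
end set {1,2,5} — state 1 in

Answer: ACCEPT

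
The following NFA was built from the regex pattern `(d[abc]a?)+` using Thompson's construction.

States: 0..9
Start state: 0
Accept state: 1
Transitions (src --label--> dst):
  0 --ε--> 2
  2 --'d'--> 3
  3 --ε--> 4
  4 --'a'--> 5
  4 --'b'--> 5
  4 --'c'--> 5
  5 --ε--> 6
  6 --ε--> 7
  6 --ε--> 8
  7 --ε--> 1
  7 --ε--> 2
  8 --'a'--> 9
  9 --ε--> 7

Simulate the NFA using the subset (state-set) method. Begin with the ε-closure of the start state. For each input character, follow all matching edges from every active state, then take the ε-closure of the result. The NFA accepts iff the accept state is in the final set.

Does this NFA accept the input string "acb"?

Answer: REJECT

Derivation:
start: ε-closure({0}) = {0,2}
'a' @ 1: {}  — dead — no transitions
rest 'cb' ignored (set empty)
end set {} — state 1 not in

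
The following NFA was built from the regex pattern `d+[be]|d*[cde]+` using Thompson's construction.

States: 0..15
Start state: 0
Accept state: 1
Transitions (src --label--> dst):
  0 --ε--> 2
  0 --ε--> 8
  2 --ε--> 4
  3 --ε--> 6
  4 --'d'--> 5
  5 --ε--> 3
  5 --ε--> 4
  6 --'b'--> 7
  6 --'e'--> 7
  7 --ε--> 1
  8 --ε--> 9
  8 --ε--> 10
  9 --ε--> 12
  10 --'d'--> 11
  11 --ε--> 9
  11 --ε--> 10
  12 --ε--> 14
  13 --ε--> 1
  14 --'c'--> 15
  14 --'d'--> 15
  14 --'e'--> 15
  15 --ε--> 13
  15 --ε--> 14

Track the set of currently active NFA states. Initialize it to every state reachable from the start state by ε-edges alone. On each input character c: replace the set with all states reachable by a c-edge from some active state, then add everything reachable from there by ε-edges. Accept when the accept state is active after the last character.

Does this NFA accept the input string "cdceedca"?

Answer: REJECT

Steps:
initial (ε-close {0}): {0,2,4,8,9,10,12,14}
'c' @ 1: {1,13,14,15}  [accepting]
'd' @ 2: {1,13,14,15}  [accepting]
'c' @ 3: {1,13,14,15}  [accepting]
'e' @ 4: {1,13,14,15}  [accepting]
'e' @ 5: {1,13,14,15}  [accepting]
'd' @ 6: {1,13,14,15}  [accepting]
'c' @ 7: {1,13,14,15}  [accepting]
'a' @ 8: {}  — no active states
after full input: {}  (accept=1 not in)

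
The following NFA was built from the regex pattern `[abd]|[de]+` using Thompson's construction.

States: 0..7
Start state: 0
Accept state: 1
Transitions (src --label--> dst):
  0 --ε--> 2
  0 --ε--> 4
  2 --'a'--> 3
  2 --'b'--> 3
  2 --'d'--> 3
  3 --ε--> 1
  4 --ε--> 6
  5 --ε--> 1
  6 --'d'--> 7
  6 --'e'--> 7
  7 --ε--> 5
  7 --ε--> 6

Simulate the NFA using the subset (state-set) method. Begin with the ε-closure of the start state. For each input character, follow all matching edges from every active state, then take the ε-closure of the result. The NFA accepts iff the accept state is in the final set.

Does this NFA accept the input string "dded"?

Answer: ACCEPT

Trace:
S₀ = ε-closure({0}) = {0,2,4,6}
'd' @ 1: {1,3,5,6,7}  [accepting]
'd' @ 2: {1,5,6,7}  [accepting]
'e' @ 3: {1,5,6,7}  [accepting]
'd' @ 4: {1,5,6,7}  [accepting]
after full input: {1,5,6,7}  (accept=1 in)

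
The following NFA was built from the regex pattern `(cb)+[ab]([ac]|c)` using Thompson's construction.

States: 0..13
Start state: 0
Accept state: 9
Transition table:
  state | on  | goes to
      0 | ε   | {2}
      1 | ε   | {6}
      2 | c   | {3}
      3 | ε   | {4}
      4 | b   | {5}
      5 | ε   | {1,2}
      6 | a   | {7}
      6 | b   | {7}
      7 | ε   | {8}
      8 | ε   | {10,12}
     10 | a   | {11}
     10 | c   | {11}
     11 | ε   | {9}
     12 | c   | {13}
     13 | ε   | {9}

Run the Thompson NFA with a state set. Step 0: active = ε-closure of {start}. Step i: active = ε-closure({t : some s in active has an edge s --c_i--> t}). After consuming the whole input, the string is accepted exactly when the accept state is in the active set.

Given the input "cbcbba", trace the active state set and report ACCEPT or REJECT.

start: ε-closure({0}) = {0,2}
'c' @ 1: {3,4}
'b' @ 2: {1,2,5,6}
'c' @ 3: {3,4}
'b' @ 4: {1,2,5,6}
'b' @ 5: {7,8,10,12}
'a' @ 6: {9,11}  [accepting]
end set {9,11} — state 9 in

Answer: ACCEPT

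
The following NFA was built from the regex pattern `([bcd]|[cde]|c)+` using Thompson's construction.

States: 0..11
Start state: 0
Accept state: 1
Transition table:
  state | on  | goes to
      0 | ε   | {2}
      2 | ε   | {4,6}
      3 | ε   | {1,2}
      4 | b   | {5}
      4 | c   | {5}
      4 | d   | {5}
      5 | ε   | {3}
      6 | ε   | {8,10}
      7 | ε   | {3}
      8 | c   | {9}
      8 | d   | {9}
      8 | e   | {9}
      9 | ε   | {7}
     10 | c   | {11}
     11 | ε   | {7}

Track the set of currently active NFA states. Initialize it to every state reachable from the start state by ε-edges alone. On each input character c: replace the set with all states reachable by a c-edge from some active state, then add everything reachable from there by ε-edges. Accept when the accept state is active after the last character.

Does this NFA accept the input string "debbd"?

start: ε-closure({0}) = {0,2,4,6,8,10}
'd' @ 1: {1,2,3,4,5,6,7,8,9,10}  (accept∈set)
'e' @ 2: {1,2,3,4,6,7,8,9,10}  (accept∈set)
'b' @ 3: {1,2,3,4,5,6,8,10}  (accept∈set)
'b' @ 4: {1,2,3,4,5,6,8,10}  (accept∈set)
'd' @ 5: {1,2,3,4,5,6,7,8,9,10}  (accept∈set)
end set {1,2,3,4,5,6,7,8,9,10} — state 1 in

Answer: ACCEPT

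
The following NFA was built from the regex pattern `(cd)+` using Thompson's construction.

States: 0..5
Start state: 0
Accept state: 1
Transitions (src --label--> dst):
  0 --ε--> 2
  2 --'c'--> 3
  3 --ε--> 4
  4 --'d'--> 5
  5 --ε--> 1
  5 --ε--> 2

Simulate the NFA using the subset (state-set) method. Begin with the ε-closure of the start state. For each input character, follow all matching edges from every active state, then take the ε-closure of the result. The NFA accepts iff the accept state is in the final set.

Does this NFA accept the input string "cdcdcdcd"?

S₀ = ε-closure({0}) = {0,2}
'c' @ 1: {3,4}
'd' @ 2: {1,2,5}  [accepting]
'c' @ 3: {3,4}
'd' @ 4: {1,2,5}  [accepting]
'c' @ 5: {3,4}
'd' @ 6: {1,2,5}  [accepting]
'c' @ 7: {3,4}
'd' @ 8: {1,2,5}  [accepting]
after full input: {1,2,5}  (accept=1 in)

Answer: ACCEPT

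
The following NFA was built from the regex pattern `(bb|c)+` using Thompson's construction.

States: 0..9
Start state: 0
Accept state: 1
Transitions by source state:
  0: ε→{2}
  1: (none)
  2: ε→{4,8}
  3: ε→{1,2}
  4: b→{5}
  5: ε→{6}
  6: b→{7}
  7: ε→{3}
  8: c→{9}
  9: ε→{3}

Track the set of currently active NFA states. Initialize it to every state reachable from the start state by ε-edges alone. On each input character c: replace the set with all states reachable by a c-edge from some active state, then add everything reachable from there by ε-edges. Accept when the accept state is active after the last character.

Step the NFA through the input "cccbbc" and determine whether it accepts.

S₀ = ε-closure({0}) = {0,2,4,8}
'c' @ 1: {1,2,3,4,8,9}  [accepting]
'c' @ 2: {1,2,3,4,8,9}  [accepting]
'c' @ 3: {1,2,3,4,8,9}  [accepting]
'b' @ 4: {5,6}
'b' @ 5: {1,2,3,4,7,8}  [accepting]
'c' @ 6: {1,2,3,4,8,9}  [accepting]
after full input: {1,2,3,4,8,9}  (accept=1 in)

Answer: ACCEPT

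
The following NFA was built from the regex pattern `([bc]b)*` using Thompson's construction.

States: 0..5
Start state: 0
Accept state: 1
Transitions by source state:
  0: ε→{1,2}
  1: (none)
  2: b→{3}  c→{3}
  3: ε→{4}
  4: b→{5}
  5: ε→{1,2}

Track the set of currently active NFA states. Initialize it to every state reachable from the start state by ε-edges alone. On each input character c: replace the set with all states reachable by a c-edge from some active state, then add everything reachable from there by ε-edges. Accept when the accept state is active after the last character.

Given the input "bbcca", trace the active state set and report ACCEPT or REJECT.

initial (ε-close {0}): {0,1,2}
'b' @ 1: {3,4}
'b' @ 2: {1,2,5}  (accept∈set)
'c' @ 3: {3,4}
'c' @ 4: {}  — dead — no transitions
rest 'a' ignored (set empty)
after full input: {}  (accept=1 not in)

Answer: REJECT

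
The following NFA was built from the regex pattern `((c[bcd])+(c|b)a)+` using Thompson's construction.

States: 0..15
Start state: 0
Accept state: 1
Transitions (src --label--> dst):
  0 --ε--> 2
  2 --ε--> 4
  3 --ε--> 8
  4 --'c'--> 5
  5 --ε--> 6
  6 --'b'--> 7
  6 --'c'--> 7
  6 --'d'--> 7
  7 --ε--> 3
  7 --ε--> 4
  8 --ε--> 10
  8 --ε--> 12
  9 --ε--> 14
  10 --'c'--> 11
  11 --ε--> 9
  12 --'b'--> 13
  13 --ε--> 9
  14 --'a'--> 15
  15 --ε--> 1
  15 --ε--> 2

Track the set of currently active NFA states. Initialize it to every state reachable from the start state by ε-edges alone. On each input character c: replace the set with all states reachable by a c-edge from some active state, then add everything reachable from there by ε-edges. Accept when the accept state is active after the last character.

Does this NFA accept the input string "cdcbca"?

Answer: ACCEPT

Derivation:
S₀ = ε-closure({0}) = {0,2,4}
'c' @ 1: {5,6}
'd' @ 2: {3,4,7,8,10,12}
'c' @ 3: {5,6,9,11,14}
'b' @ 4: {3,4,7,8,10,12}
'c' @ 5: {5,6,9,11,14}
'a' @ 6: {1,2,4,15}  ✓accept
final: {1,2,4,15}; accept 1 in set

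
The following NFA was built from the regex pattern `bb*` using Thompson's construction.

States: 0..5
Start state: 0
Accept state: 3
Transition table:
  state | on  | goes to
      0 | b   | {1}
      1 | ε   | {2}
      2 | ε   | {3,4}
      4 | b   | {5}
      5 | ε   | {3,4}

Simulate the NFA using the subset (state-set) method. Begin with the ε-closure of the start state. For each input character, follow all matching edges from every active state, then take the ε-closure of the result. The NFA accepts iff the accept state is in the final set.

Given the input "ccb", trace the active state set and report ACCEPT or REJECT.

initial (ε-close {0}): {0}
'c' @ 1: {}  — no active states
rest 'cb' ignored (set empty)
final: {}; accept 3 not in set

Answer: REJECT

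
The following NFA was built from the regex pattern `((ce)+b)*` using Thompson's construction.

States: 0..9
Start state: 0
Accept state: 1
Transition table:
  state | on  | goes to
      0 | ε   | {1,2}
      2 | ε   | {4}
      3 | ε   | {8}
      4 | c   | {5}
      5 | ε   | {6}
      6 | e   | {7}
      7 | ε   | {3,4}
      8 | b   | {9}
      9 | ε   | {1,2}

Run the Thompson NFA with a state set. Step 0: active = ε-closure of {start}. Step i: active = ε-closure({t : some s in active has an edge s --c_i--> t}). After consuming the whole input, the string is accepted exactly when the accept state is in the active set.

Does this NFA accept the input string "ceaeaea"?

Answer: REJECT

Derivation:
initial (ε-close {0}): {0,1,2,4}
'c' @ 1: {5,6}
'e' @ 2: {3,4,7,8}
'a' @ 3: {}  — dead — no transitions
rest 'eaea' ignored (set empty)
end set {} — state 1 not in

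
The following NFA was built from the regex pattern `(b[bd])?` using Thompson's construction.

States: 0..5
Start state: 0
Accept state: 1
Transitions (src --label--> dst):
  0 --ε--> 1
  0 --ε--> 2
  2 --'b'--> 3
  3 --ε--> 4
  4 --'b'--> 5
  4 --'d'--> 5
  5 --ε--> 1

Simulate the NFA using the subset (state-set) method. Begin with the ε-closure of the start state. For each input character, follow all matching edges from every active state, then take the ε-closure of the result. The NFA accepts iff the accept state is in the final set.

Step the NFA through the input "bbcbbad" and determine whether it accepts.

Answer: REJECT

Trace:
start: ε-closure({0}) = {0,1,2}
'b' @ 1: {3,4}
'b' @ 2: {1,5}  [accepting]
'c' @ 3: {}  — state set empty
rest 'bbad' ignored (set empty)
final: {}; accept 1 not in set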